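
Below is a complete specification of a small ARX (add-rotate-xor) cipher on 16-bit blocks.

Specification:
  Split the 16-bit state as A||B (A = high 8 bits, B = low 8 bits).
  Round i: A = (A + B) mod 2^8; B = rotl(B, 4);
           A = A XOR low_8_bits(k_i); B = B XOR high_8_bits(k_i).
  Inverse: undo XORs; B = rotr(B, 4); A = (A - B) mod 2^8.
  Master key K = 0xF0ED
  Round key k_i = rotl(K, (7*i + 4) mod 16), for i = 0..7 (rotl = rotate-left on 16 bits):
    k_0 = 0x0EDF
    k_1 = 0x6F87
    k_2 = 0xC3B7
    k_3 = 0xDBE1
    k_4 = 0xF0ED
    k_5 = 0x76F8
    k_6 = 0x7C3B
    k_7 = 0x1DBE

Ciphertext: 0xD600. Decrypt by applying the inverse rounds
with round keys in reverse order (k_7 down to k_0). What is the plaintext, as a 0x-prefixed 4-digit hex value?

0x9ECB

s_0 = ciphertext = 0xD600
s_1 = InvRound(s_0, k_7) = 0x97D1
s_2 = InvRound(s_1, k_6) = 0xD2DA
s_3 = InvRound(s_2, k_5) = 0x60CA
s_4 = InvRound(s_3, k_4) = 0xEAA3
s_5 = InvRound(s_4, k_3) = 0x8487
s_6 = InvRound(s_5, k_2) = 0xEF44
s_7 = InvRound(s_6, k_1) = 0xB6B2
s_8 = InvRound(s_7, k_0) = 0x9ECB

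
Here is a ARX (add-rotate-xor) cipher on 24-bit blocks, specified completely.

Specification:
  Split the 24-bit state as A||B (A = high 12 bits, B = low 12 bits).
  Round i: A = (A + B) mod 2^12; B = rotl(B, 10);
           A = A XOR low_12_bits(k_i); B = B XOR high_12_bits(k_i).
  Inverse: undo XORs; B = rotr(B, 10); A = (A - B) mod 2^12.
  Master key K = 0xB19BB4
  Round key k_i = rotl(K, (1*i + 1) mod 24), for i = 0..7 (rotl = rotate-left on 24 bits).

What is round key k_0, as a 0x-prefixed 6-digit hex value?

K = 0xB19BB4
k_0 = rotl(K, (1*0+1) mod 24) = rotl(K, 1) = 0x633769

0x633769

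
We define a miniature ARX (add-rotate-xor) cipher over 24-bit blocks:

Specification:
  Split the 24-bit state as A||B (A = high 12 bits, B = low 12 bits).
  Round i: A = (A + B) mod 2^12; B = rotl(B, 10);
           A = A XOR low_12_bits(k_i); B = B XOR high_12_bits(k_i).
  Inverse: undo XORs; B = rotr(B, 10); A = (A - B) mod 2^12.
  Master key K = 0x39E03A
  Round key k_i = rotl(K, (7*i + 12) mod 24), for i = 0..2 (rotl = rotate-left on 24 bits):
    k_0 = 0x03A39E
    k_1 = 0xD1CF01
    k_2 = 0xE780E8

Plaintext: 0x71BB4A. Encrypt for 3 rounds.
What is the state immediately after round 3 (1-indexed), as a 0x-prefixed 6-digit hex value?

0x360591

s_0 = plaintext = 0x71BB4A
s_1 = Round(s_0, k_0) = 0x1FBAE8
s_2 = Round(s_1, k_1) = 0x3E2FA6
s_3 = Round(s_2, k_2) = 0x360591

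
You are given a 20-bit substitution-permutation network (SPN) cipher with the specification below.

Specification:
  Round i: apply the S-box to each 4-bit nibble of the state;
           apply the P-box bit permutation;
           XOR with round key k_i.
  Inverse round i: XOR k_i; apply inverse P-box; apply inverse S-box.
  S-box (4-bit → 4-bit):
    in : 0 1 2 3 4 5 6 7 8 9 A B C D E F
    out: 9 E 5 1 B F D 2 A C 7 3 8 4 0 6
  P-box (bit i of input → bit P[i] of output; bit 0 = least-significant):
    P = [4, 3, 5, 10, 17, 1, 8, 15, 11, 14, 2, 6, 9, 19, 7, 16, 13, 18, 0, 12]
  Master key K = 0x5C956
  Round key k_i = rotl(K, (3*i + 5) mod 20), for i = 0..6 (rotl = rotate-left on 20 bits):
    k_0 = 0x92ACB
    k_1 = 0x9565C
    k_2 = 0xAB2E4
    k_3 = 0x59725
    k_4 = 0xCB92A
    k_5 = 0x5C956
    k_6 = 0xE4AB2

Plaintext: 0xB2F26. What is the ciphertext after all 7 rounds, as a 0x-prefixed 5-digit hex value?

s_0 = plaintext = 0xB2F26
s_1 = Round(s_0, k_0) = 0xF4D7F
s_2 = Round(s_1, k_1) = 0x45473
s_3 = Round(s_2, k_2) = 0x7C836
s_4 = Round(s_3, k_3) = 0x2D355
s_5 = Round(s_4, k_4) = 0xE1491
s_6 = Round(s_5, k_5) = 0xC04BE
s_7 = Round(s_6, k_6) = 0xD10F0

0xD10F0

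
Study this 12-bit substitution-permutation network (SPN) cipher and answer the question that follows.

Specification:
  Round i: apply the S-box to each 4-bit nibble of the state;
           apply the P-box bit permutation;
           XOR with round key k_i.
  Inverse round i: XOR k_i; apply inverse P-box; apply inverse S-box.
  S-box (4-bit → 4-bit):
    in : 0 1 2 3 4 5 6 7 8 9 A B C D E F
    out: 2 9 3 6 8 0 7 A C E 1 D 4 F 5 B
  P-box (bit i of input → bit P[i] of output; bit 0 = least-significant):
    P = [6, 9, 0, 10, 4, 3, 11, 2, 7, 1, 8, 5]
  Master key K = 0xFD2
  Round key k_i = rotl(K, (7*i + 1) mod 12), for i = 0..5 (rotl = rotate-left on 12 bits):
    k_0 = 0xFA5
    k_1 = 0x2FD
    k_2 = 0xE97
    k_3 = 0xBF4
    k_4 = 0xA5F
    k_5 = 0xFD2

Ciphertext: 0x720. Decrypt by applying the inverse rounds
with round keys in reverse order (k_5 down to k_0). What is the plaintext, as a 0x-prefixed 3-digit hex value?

0x97D

s_0 = ciphertext = 0x720
s_1 = InvRound(s_0, k_5) = 0xFEA
s_2 = InvRound(s_1, k_4) = 0xB18
s_3 = InvRound(s_2, k_3) = 0x17A
s_4 = InvRound(s_3, k_2) = 0xB9D
s_5 = InvRound(s_4, k_1) = 0x8CA
s_6 = InvRound(s_5, k_0) = 0x97D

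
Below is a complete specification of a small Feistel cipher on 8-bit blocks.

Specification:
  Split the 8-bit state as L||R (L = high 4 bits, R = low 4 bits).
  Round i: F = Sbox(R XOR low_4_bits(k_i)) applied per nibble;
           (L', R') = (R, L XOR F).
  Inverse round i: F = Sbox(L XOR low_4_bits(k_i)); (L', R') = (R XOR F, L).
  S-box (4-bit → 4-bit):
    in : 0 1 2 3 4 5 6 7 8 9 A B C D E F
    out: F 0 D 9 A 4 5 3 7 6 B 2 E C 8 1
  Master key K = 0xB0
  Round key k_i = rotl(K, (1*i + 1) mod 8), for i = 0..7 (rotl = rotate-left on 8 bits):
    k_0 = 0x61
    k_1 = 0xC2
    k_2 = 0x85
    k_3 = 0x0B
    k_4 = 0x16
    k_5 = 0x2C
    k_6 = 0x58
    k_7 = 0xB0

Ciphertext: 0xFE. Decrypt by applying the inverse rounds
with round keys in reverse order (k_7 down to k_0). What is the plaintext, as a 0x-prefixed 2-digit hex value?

0x33

s_0 = ciphertext = 0xFE
s_1 = InvRound(s_0, k_7) = 0xFF
s_2 = InvRound(s_1, k_6) = 0xCF
s_3 = InvRound(s_2, k_5) = 0x0C
s_4 = InvRound(s_3, k_4) = 0x90
s_5 = InvRound(s_4, k_3) = 0xD9
s_6 = InvRound(s_5, k_2) = 0xED
s_7 = InvRound(s_6, k_1) = 0x3E
s_8 = InvRound(s_7, k_0) = 0x33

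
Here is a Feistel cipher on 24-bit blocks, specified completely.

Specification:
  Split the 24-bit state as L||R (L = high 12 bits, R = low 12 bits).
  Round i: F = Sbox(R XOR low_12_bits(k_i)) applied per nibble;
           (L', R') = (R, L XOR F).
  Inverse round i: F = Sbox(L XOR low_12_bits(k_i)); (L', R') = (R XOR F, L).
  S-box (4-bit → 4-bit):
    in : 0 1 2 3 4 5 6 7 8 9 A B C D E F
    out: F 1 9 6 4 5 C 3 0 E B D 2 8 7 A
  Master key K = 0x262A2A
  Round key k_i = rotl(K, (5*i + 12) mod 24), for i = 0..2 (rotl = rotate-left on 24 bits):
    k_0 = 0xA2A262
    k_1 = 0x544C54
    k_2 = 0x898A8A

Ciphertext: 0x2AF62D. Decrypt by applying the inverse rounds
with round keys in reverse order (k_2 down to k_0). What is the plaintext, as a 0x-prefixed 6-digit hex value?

s_0 = ciphertext = 0x2AF62D
s_1 = InvRound(s_0, k_2) = 0x6B82AF
s_2 = InvRound(s_1, k_1) = 0x9DD6B8
s_3 = InvRound(s_2, k_0) = 0xB629DD

0xB629DD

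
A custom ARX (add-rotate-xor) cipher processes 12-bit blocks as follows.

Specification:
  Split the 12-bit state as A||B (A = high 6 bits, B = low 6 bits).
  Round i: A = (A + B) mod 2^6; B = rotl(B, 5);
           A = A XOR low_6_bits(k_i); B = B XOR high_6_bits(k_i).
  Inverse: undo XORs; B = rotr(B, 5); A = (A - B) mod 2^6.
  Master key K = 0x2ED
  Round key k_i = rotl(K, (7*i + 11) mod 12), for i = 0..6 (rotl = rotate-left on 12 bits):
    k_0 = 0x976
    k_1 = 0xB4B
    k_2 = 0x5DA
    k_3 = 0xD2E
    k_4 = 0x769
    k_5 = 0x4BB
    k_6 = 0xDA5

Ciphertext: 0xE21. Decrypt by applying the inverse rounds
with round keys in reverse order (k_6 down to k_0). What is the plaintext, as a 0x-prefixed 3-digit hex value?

0x8D8

s_0 = ciphertext = 0xE21
s_1 = InvRound(s_0, k_6) = 0xBEE
s_2 = InvRound(s_1, k_5) = 0x6F9
s_3 = InvRound(s_2, k_4) = 0xA49
s_4 = InvRound(s_3, k_3) = 0x33B
s_5 = InvRound(s_4, k_2) = 0xF59
s_6 = InvRound(s_5, k_1) = 0x369
s_7 = InvRound(s_6, k_0) = 0x8D8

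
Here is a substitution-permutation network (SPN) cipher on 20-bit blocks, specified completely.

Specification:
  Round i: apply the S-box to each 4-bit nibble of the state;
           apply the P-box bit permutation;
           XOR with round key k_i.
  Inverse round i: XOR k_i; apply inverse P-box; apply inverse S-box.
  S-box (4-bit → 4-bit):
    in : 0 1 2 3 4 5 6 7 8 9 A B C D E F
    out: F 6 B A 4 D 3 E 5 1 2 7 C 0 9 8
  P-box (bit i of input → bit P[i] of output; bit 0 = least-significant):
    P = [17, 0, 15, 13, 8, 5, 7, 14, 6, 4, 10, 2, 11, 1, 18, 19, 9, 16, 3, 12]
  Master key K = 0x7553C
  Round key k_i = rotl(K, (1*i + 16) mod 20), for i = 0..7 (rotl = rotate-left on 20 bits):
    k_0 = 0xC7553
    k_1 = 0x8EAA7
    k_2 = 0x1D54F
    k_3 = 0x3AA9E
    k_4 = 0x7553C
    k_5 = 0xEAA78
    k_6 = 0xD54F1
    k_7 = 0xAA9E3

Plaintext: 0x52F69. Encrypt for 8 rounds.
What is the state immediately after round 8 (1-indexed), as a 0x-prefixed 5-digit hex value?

s_0 = plaintext = 0x52F69
s_1 = Round(s_0, k_0) = 0x66E7D
s_2 = Round(s_1, k_1) = 0x9A041
s_3 = Round(s_2, k_2) = 0x15398
s_4 = Round(s_3, k_3) = 0xC2382
s_5 = Round(s_4, k_4) = 0xD6CA3
s_6 = Round(s_5, k_5) = 0xE865F
s_7 = Round(s_6, k_6) = 0x92F21
s_8 = Round(s_7, k_7) = 0x262C4

0x262C4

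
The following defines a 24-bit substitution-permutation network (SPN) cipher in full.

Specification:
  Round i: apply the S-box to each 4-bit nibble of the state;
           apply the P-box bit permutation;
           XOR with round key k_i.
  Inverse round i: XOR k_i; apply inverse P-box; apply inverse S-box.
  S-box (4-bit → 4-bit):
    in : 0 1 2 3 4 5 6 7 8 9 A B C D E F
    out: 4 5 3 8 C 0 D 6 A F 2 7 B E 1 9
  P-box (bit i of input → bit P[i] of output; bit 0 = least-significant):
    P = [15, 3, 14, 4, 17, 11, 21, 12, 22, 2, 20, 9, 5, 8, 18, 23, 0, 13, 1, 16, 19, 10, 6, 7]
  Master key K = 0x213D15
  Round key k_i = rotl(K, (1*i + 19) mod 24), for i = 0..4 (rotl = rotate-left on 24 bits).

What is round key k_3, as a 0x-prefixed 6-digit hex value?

0x484F45

K = 0x213D15
k_0 = rotl(K, (1*0+19) mod 24) = rotl(K, 19) = 0xA909E8
k_1 = rotl(K, (1*1+19) mod 24) = rotl(K, 20) = 0x5213D1
k_2 = rotl(K, (1*2+19) mod 24) = rotl(K, 21) = 0xA427A2
k_3 = rotl(K, (1*3+19) mod 24) = rotl(K, 22) = 0x484F45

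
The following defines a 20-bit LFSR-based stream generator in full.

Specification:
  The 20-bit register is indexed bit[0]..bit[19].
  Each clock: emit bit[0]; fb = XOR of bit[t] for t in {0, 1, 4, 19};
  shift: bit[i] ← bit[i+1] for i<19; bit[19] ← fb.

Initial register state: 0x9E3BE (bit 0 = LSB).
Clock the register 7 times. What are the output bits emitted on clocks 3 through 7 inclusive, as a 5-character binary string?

reg_0 = 0x9E3BE
clock 1: out=0, reg = 0xCF1DF
clock 2: out=1, reg = 0x678EF
clock 3: out=1, reg = 0x33C77
clock 4: out=1, reg = 0x99E3B
clock 5: out=1, reg = 0x4CF1D
clock 6: out=1, reg = 0x2678E
clock 7: out=0, reg = 0x933C7

11110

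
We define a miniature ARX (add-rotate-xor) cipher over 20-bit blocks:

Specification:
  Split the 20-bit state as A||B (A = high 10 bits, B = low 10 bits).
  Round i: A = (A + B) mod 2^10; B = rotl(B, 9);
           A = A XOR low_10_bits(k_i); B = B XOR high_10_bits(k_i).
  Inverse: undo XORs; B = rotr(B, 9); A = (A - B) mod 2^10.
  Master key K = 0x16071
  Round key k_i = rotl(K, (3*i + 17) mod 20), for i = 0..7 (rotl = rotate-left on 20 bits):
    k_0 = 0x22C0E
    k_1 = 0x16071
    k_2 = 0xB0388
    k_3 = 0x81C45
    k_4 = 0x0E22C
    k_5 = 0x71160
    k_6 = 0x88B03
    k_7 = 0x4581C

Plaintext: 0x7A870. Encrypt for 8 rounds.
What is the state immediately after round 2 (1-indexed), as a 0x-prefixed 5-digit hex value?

0xDDA01

s_0 = plaintext = 0x7A870
s_1 = Round(s_0, k_0) = 0x950B3
s_2 = Round(s_1, k_1) = 0xDDA01
s_3 = Round(s_2, k_2) = 0xBFDC0
s_4 = Round(s_3, k_3) = 0x3EAE7
s_5 = Round(s_4, k_4) = 0x7374B
s_6 = Round(s_5, k_5) = 0x1E261
s_7 = Round(s_6, k_6) = 0x76912
s_8 = Round(s_7, k_7) = 0xBC19F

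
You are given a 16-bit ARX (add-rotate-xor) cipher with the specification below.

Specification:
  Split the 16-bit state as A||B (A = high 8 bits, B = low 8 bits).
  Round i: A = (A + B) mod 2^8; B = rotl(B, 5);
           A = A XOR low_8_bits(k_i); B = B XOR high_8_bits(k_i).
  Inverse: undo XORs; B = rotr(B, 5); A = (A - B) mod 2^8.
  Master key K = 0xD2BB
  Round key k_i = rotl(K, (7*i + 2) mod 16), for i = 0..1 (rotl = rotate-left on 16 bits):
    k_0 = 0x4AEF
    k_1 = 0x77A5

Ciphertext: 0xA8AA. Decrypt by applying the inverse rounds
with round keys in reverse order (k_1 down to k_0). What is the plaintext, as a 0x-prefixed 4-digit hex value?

0xCB25

s_0 = ciphertext = 0xA8AA
s_1 = InvRound(s_0, k_1) = 0x1FEE
s_2 = InvRound(s_1, k_0) = 0xCB25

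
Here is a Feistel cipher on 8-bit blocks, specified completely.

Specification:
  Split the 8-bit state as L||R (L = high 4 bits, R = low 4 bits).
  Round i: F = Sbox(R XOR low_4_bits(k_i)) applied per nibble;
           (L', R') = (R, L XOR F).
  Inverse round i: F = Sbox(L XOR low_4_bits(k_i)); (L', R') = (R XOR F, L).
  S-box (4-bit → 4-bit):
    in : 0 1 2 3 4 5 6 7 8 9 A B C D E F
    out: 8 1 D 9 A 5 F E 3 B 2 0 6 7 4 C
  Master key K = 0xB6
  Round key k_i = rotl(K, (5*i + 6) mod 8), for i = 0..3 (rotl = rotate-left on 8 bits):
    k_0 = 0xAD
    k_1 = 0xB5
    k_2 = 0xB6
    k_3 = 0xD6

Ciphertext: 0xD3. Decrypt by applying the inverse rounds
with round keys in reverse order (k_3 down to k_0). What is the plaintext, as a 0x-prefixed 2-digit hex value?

0x34

s_0 = ciphertext = 0xD3
s_1 = InvRound(s_0, k_3) = 0x3D
s_2 = InvRound(s_1, k_2) = 0x83
s_3 = InvRound(s_2, k_1) = 0x48
s_4 = InvRound(s_3, k_0) = 0x34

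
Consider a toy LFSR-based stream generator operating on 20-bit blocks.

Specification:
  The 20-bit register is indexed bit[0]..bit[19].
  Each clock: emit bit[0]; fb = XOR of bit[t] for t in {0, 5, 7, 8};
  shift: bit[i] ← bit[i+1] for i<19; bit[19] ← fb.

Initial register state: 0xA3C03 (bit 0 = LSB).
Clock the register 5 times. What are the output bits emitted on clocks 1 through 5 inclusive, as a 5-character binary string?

11000

reg_0 = 0xA3C03
clock 1: out=1, reg = 0xD1E01
clock 2: out=1, reg = 0xE8F00
clock 3: out=0, reg = 0xF4780
clock 4: out=0, reg = 0x7A3C0
clock 5: out=0, reg = 0x3D1E0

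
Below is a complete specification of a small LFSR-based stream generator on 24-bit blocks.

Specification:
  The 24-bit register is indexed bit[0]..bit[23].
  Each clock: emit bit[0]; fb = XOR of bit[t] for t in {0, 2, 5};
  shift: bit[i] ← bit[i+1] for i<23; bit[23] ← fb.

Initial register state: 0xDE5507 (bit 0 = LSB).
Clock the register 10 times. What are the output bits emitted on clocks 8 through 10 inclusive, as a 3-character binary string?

010

reg_0 = 0xDE5507
clock 1: out=1, reg = 0x6F2A83
clock 2: out=1, reg = 0xB79541
clock 3: out=1, reg = 0xDBCAA0
clock 4: out=0, reg = 0xEDE550
clock 5: out=0, reg = 0x76F2A8
clock 6: out=0, reg = 0xBB7954
clock 7: out=0, reg = 0xDDBCAA
clock 8: out=0, reg = 0xEEDE55
clock 9: out=1, reg = 0x776F2A
clock 10: out=0, reg = 0xBBB795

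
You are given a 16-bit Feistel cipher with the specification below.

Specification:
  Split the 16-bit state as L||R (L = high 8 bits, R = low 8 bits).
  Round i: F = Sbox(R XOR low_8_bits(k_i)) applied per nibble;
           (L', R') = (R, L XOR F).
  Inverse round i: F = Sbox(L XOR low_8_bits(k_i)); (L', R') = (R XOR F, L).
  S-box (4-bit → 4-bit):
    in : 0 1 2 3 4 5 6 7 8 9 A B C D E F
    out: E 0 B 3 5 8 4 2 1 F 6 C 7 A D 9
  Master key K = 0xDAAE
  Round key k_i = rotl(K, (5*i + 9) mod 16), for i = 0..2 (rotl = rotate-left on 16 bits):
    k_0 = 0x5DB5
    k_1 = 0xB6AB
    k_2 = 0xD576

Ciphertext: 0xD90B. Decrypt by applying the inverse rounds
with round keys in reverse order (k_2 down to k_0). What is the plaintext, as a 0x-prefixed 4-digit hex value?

0x61A6

s_0 = ciphertext = 0xD90B
s_1 = InvRound(s_0, k_2) = 0x62D9
s_2 = InvRound(s_1, k_1) = 0xA662
s_3 = InvRound(s_2, k_0) = 0x61A6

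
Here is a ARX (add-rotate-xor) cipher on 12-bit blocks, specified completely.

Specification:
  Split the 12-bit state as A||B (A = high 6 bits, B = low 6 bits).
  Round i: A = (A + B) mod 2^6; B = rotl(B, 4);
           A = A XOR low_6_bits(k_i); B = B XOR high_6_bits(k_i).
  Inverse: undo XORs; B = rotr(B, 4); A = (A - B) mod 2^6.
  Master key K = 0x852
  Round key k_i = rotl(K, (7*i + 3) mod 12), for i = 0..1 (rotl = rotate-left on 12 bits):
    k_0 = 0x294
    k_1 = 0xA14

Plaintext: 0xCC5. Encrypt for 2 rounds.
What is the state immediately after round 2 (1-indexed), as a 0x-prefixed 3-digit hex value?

s_0 = plaintext = 0xCC5
s_1 = Round(s_0, k_0) = 0xB1B
s_2 = Round(s_1, k_1) = 0x4DE

0x4DE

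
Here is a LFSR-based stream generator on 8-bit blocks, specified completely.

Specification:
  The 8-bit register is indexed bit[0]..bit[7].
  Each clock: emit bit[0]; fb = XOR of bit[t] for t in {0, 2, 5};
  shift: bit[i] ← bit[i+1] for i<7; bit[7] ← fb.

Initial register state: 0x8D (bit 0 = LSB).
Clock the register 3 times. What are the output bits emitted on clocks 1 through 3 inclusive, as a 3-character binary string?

101

reg_0 = 0x8D
clock 1: out=1, reg = 0x46
clock 2: out=0, reg = 0xA3
clock 3: out=1, reg = 0x51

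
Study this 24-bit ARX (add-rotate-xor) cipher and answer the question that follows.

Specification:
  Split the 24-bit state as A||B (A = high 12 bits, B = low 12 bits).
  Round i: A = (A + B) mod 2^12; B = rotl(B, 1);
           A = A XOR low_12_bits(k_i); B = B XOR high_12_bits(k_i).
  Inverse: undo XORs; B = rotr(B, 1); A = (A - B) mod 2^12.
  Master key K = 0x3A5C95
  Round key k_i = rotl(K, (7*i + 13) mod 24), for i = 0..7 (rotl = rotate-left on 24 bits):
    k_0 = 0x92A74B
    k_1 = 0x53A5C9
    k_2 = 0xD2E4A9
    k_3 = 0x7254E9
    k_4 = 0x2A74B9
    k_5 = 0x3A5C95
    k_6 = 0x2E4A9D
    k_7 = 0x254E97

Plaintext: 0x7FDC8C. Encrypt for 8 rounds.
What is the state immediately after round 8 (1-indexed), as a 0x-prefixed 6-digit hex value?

s_0 = plaintext = 0x7FDC8C
s_1 = Round(s_0, k_0) = 0x3C2033
s_2 = Round(s_1, k_1) = 0x63C55C
s_3 = Round(s_2, k_2) = 0xF31796
s_4 = Round(s_3, k_3) = 0x22E809
s_5 = Round(s_4, k_4) = 0xE8E2B4
s_6 = Round(s_5, k_5) = 0xDD76CD
s_7 = Round(s_6, k_6) = 0xE39F7E
s_8 = Round(s_7, k_7) = 0x320CA9

0x320CA9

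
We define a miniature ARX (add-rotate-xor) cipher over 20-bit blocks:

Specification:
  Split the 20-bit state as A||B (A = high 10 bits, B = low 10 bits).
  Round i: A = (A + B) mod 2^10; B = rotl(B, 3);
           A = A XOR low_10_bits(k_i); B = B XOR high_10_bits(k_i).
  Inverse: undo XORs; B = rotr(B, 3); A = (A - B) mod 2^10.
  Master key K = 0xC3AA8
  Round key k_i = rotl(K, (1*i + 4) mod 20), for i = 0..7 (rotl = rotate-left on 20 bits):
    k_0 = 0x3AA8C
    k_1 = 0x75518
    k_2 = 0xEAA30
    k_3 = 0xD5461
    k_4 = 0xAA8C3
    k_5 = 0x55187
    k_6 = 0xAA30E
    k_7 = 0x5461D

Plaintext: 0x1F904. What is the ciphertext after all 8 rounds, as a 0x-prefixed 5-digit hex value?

s_0 = plaintext = 0x1F904
s_1 = Round(s_0, k_0) = 0xC38C8
s_2 = Round(s_1, k_1) = 0xB3B94
s_3 = Round(s_2, k_2) = 0x14B0D
s_4 = Round(s_3, k_3) = 0xCFB3B
s_5 = Round(s_4, k_4) = 0xAEB74
s_6 = Round(s_5, k_5) = 0xEA6F2
s_7 = Round(s_6, k_6) = 0x6553D
s_8 = Round(s_7, k_7) = 0x33CBB

0x33CBB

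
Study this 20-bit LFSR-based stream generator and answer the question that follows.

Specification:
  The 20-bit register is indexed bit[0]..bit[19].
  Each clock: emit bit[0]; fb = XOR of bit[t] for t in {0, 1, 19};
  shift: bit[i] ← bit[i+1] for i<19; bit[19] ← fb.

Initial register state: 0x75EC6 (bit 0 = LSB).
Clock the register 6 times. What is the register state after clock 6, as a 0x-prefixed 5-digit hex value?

reg_0 = 0x75EC6
clock 1: out=0, reg = 0xBAF63
clock 2: out=1, reg = 0xDD7B1
clock 3: out=1, reg = 0x6EBD8
clock 4: out=0, reg = 0x375EC
clock 5: out=0, reg = 0x1BAF6
clock 6: out=0, reg = 0x8DD7B

0x8DD7B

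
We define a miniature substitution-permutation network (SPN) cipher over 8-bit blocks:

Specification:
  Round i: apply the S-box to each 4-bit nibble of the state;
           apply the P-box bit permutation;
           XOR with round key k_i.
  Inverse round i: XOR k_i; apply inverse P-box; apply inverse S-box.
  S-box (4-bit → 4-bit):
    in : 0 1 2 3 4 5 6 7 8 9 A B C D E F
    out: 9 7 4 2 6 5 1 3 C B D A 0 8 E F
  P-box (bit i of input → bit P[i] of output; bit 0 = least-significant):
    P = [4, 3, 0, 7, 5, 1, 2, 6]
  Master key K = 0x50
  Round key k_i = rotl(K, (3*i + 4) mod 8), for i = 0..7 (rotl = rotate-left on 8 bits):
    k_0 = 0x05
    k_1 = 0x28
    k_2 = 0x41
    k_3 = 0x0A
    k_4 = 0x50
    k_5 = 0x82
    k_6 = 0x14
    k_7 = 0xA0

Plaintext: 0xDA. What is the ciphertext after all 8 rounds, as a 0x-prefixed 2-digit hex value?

s_0 = plaintext = 0xDA
s_1 = Round(s_0, k_0) = 0xD4
s_2 = Round(s_1, k_1) = 0x61
s_3 = Round(s_2, k_2) = 0x78
s_4 = Round(s_3, k_3) = 0xA9
s_5 = Round(s_4, k_4) = 0xAC
s_6 = Round(s_5, k_5) = 0xE6
s_7 = Round(s_6, k_6) = 0x42
s_8 = Round(s_7, k_7) = 0xA7

0xA7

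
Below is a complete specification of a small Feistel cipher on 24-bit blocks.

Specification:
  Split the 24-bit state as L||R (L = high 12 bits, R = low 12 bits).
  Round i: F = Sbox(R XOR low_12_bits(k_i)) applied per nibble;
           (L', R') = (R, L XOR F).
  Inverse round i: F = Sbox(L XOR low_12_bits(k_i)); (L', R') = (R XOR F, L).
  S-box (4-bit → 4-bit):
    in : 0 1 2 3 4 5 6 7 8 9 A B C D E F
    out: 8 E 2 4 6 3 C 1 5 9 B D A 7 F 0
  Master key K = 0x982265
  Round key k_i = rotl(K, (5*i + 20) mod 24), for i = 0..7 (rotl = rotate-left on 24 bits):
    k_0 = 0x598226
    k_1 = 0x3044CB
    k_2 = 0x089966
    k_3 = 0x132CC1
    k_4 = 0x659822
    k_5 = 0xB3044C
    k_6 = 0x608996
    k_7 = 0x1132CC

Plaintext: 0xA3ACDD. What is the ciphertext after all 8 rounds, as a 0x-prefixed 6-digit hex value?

0xC7575C

s_0 = plaintext = 0xA3ACDD
s_1 = Round(s_0, k_0) = 0xCDD537
s_2 = Round(s_1, k_1) = 0x5372D7
s_3 = Round(s_2, k_2) = 0x2D78E9
s_4 = Round(s_3, k_3) = 0x8E94F2
s_5 = Round(s_4, k_4) = 0x4F2291
s_6 = Round(s_5, k_5) = 0x291885
s_7 = Round(s_6, k_6) = 0x885C75
s_8 = Round(s_7, k_7) = 0xC7575C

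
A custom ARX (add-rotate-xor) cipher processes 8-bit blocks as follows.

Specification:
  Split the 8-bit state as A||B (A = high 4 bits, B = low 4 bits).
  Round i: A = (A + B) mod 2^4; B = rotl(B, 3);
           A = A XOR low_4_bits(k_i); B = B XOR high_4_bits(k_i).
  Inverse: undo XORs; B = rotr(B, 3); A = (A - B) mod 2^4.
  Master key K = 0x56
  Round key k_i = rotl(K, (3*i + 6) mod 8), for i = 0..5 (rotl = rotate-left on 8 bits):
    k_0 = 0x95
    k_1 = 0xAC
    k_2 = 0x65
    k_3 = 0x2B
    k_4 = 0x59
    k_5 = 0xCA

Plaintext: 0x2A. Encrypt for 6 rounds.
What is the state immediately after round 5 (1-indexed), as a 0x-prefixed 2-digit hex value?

s_0 = plaintext = 0x2A
s_1 = Round(s_0, k_0) = 0x9C
s_2 = Round(s_1, k_1) = 0x9C
s_3 = Round(s_2, k_2) = 0x00
s_4 = Round(s_3, k_3) = 0xB2
s_5 = Round(s_4, k_4) = 0x44
s_6 = Round(s_5, k_5) = 0x2E

0x44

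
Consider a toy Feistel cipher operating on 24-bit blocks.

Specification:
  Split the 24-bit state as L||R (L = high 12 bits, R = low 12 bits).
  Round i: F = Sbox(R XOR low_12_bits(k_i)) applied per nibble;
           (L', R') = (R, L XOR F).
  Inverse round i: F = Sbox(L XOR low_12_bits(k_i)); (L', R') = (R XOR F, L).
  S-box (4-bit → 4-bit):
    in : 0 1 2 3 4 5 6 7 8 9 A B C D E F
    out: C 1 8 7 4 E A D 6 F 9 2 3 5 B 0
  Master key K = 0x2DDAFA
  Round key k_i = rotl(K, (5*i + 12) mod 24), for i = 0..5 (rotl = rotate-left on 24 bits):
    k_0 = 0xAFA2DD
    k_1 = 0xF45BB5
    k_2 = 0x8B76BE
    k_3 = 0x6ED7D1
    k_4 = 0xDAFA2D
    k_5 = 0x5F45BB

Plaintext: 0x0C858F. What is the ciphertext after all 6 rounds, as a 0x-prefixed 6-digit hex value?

s_0 = plaintext = 0x0C858F
s_1 = Round(s_0, k_0) = 0x58FD20
s_2 = Round(s_1, k_1) = 0xD20F71
s_3 = Round(s_2, k_2) = 0xF71210
s_4 = Round(s_3, k_3) = 0x210140
s_5 = Round(s_4, k_4) = 0x1400B5
s_6 = Round(s_5, k_5) = 0x0B5F8B

0x0B5F8B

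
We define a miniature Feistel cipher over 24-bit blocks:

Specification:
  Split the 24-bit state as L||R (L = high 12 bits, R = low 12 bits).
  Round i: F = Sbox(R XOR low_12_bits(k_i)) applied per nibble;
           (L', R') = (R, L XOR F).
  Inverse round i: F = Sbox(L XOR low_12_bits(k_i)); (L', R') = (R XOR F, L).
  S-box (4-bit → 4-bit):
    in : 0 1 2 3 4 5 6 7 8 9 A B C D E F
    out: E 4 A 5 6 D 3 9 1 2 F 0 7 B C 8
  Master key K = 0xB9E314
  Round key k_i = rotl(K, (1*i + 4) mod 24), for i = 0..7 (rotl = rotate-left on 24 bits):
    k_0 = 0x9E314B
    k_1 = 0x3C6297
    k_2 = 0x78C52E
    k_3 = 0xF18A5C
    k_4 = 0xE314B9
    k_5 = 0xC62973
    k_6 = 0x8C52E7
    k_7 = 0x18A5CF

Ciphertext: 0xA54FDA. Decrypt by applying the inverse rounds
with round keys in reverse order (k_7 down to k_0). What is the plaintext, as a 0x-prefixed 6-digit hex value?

0x93170A

s_0 = ciphertext = 0xA54FDA
s_1 = InvRound(s_0, k_7) = 0x7FAA54
s_2 = InvRound(s_1, k_6) = 0x71F7FA
s_3 = InvRound(s_2, k_5) = 0xBCD71F
s_4 = InvRound(s_3, k_4) = 0xF89BCD
s_5 = InvRound(s_4, k_3) = 0x670F89
s_6 = InvRound(s_5, k_2) = 0xA55670
s_7 = InvRound(s_6, k_1) = 0x70AA55
s_8 = InvRound(s_7, k_0) = 0x93170A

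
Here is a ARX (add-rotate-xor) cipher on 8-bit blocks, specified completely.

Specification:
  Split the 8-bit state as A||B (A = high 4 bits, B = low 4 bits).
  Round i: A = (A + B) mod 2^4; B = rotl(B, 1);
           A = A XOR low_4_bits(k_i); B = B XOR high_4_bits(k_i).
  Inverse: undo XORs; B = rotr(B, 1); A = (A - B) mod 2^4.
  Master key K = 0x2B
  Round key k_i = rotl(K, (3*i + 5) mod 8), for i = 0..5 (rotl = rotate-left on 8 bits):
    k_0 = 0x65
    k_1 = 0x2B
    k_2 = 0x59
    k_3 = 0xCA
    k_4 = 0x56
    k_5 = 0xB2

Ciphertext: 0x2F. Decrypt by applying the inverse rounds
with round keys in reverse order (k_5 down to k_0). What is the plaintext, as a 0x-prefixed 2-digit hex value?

s_0 = ciphertext = 0x2F
s_1 = InvRound(s_0, k_5) = 0xE2
s_2 = InvRound(s_1, k_4) = 0xDB
s_3 = InvRound(s_2, k_3) = 0xCB
s_4 = InvRound(s_3, k_2) = 0xE7
s_5 = InvRound(s_4, k_1) = 0xBA
s_6 = InvRound(s_5, k_0) = 0x86

0x86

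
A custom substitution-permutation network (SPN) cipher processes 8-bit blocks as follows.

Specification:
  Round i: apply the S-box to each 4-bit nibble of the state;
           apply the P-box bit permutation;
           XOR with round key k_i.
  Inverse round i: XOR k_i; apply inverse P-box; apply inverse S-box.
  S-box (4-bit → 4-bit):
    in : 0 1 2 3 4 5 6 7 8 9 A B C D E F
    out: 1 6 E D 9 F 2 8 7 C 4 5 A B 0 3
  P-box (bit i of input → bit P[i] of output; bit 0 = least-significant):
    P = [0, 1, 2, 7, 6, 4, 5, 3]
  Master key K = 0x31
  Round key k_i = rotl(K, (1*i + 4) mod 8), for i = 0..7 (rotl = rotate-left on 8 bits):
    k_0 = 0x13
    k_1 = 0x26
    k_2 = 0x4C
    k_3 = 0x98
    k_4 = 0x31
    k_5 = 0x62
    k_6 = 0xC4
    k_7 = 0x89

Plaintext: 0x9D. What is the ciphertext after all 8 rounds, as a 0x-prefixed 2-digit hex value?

s_0 = plaintext = 0x9D
s_1 = Round(s_0, k_0) = 0xB8
s_2 = Round(s_1, k_1) = 0x41
s_3 = Round(s_2, k_2) = 0x02
s_4 = Round(s_3, k_3) = 0x5E
s_5 = Round(s_4, k_4) = 0x49
s_6 = Round(s_5, k_5) = 0xAE
s_7 = Round(s_6, k_6) = 0xE4
s_8 = Round(s_7, k_7) = 0x08

0x08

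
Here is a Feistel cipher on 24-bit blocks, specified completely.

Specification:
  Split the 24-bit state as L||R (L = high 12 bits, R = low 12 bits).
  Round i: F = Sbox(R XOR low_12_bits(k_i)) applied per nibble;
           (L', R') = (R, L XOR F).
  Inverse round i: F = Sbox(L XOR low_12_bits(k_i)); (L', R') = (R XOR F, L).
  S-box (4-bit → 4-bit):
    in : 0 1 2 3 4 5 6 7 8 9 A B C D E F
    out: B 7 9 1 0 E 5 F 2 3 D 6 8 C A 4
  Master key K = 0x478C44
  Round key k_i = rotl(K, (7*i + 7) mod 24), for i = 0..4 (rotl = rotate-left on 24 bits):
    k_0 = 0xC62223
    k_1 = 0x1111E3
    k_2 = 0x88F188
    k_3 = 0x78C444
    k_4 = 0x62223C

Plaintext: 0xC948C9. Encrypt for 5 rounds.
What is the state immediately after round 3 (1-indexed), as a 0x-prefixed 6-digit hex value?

s_0 = plaintext = 0xC948C9
s_1 = Round(s_0, k_0) = 0x8C9139
s_2 = Round(s_1, k_1) = 0x139304
s_3 = Round(s_2, k_2) = 0x304811
s_4 = Round(s_3, k_3) = 0x811BEA
s_5 = Round(s_4, k_4) = 0xBEABD4

0x304811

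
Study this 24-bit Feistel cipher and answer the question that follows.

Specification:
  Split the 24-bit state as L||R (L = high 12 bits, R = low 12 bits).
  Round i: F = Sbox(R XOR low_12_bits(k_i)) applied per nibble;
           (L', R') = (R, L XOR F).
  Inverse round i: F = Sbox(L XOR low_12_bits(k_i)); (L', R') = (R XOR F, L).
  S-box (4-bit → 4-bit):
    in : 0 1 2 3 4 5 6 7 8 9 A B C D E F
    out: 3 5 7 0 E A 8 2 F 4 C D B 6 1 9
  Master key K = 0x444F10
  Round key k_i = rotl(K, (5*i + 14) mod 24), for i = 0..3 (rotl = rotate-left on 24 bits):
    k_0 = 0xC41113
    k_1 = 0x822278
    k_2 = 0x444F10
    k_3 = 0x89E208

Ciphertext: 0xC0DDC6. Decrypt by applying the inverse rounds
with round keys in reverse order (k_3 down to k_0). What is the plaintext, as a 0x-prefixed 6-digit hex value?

s_0 = ciphertext = 0xC0DDC6
s_1 = InvRound(s_0, k_3) = 0xCFCC0D
s_2 = InvRound(s_1, k_2) = 0xC16CFC
s_3 = InvRound(s_2, k_1) = 0xD7DC16
s_4 = InvRound(s_3, k_0) = 0x797D7D

0x797D7D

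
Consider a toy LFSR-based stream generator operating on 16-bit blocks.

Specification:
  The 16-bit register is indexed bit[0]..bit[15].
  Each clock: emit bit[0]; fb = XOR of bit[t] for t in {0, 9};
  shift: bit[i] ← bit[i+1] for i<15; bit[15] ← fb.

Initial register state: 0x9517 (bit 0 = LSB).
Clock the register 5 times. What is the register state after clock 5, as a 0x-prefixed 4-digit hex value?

0xECA8

reg_0 = 0x9517
clock 1: out=1, reg = 0xCA8B
clock 2: out=1, reg = 0x6545
clock 3: out=1, reg = 0xB2A2
clock 4: out=0, reg = 0xD951
clock 5: out=1, reg = 0xECA8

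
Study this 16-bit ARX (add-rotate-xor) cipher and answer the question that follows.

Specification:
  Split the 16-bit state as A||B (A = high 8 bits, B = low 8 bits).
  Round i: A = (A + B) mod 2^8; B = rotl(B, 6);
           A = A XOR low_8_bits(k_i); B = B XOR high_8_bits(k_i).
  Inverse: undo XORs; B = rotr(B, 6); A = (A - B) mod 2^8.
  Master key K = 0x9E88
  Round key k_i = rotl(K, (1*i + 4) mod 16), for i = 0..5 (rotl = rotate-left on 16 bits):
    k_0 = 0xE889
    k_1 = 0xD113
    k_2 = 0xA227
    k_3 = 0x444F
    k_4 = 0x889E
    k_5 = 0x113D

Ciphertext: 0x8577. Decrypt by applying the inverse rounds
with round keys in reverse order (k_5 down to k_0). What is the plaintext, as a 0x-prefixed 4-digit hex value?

s_0 = ciphertext = 0x8577
s_1 = InvRound(s_0, k_5) = 0x1F99
s_2 = InvRound(s_1, k_4) = 0x3D44
s_3 = InvRound(s_2, k_3) = 0x7200
s_4 = InvRound(s_3, k_2) = 0xCB8A
s_5 = InvRound(s_4, k_1) = 0x6B6D
s_6 = InvRound(s_5, k_0) = 0xCC16

0xCC16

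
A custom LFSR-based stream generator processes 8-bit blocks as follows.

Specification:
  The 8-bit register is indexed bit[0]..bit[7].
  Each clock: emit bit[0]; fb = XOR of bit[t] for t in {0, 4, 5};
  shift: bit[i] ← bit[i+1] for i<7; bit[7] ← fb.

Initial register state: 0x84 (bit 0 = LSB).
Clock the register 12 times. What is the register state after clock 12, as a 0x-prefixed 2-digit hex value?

reg_0 = 0x84
clock 1: out=0, reg = 0x42
clock 2: out=0, reg = 0x21
clock 3: out=1, reg = 0x10
clock 4: out=0, reg = 0x88
clock 5: out=0, reg = 0x44
clock 6: out=0, reg = 0x22
clock 7: out=0, reg = 0x91
clock 8: out=1, reg = 0x48
clock 9: out=0, reg = 0x24
clock 10: out=0, reg = 0x92
clock 11: out=0, reg = 0xC9
clock 12: out=1, reg = 0xE4

0xE4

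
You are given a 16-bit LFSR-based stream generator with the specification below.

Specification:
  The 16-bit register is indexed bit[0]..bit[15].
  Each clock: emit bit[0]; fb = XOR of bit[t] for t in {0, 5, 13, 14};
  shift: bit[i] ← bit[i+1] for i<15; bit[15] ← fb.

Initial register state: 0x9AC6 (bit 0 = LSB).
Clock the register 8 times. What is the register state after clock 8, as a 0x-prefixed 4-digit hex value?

0x9E9A

reg_0 = 0x9AC6
clock 1: out=0, reg = 0x4D63
clock 2: out=1, reg = 0xA6B1
clock 3: out=1, reg = 0xD358
clock 4: out=0, reg = 0xE9AC
clock 5: out=0, reg = 0xF4D6
clock 6: out=0, reg = 0x7A6B
clock 7: out=1, reg = 0x3D35
clock 8: out=1, reg = 0x9E9A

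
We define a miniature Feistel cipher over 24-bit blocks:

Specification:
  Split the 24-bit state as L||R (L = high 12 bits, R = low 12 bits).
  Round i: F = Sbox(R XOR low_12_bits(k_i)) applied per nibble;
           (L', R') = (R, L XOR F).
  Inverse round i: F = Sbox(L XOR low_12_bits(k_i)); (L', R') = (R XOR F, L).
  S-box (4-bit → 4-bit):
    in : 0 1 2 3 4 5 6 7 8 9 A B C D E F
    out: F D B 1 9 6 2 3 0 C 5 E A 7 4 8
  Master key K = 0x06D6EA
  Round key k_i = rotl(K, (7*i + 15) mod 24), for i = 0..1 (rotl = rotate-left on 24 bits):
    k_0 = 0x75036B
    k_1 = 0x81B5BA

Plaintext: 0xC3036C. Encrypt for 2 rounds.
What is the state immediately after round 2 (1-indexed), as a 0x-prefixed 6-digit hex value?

0x3C3150

s_0 = plaintext = 0xC3036C
s_1 = Round(s_0, k_0) = 0x36C3C3
s_2 = Round(s_1, k_1) = 0x3C3150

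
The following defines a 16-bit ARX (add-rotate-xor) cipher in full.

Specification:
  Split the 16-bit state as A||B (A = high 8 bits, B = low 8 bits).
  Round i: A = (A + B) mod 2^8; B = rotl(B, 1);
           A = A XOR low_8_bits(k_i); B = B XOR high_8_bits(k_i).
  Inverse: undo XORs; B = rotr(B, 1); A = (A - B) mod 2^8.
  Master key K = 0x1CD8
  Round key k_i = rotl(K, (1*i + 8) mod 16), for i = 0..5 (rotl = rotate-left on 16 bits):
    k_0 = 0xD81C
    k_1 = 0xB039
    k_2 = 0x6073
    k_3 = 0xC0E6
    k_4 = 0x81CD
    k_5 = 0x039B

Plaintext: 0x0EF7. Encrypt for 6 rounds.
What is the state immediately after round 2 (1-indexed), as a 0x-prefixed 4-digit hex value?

s_0 = plaintext = 0x0EF7
s_1 = Round(s_0, k_0) = 0x1937
s_2 = Round(s_1, k_1) = 0x69DE
s_3 = Round(s_2, k_2) = 0x34DD
s_4 = Round(s_3, k_3) = 0xF77B
s_5 = Round(s_4, k_4) = 0xBF77
s_6 = Round(s_5, k_5) = 0xADED

0x69DE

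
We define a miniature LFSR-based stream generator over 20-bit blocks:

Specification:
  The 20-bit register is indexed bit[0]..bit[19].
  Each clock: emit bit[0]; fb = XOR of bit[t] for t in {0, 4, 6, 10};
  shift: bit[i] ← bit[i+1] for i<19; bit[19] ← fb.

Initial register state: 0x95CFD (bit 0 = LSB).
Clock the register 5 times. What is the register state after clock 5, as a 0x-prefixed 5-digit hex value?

reg_0 = 0x95CFD
clock 1: out=1, reg = 0x4AE7E
clock 2: out=0, reg = 0xA573F
clock 3: out=1, reg = 0xD2B9F
clock 4: out=1, reg = 0x695CF
clock 5: out=1, reg = 0xB4AE7

0xB4AE7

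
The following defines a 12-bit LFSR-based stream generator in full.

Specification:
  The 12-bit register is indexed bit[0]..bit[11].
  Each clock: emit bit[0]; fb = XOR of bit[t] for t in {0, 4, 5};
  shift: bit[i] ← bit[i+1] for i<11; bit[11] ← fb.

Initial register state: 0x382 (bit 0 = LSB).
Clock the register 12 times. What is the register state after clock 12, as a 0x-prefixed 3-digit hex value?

0x6A6

reg_0 = 0x382
clock 1: out=0, reg = 0x1C1
clock 2: out=1, reg = 0x8E0
clock 3: out=0, reg = 0xC70
clock 4: out=0, reg = 0x638
clock 5: out=0, reg = 0x31C
clock 6: out=0, reg = 0x98E
clock 7: out=0, reg = 0x4C7
clock 8: out=1, reg = 0xA63
clock 9: out=1, reg = 0x531
clock 10: out=1, reg = 0xA98
clock 11: out=0, reg = 0xD4C
clock 12: out=0, reg = 0x6A6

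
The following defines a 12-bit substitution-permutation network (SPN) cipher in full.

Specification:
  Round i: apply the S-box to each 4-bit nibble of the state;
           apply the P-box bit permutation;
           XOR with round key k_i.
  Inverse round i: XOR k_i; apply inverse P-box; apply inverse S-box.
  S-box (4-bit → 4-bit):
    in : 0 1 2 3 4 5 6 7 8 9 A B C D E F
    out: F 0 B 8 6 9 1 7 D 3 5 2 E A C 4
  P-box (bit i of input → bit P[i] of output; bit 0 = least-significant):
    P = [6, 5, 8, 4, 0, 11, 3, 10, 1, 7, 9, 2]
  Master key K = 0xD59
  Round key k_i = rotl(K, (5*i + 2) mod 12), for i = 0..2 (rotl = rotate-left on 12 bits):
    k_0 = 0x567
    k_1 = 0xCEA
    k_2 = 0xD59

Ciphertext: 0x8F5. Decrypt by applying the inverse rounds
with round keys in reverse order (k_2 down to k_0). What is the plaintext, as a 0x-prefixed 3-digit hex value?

0xBF3

s_0 = ciphertext = 0x8F5
s_1 = InvRound(s_0, k_2) = 0xDE4
s_2 = InvRound(s_1, k_1) = 0x5FF
s_3 = InvRound(s_2, k_0) = 0xBF3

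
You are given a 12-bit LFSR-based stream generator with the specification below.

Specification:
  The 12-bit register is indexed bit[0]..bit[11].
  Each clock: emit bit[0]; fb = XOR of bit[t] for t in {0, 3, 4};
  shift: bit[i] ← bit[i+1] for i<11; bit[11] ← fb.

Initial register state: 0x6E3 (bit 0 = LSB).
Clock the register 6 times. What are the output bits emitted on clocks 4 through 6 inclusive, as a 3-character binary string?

001

reg_0 = 0x6E3
clock 1: out=1, reg = 0xB71
clock 2: out=1, reg = 0x5B8
clock 3: out=0, reg = 0x2DC
clock 4: out=0, reg = 0x16E
clock 5: out=0, reg = 0x8B7
clock 6: out=1, reg = 0x45B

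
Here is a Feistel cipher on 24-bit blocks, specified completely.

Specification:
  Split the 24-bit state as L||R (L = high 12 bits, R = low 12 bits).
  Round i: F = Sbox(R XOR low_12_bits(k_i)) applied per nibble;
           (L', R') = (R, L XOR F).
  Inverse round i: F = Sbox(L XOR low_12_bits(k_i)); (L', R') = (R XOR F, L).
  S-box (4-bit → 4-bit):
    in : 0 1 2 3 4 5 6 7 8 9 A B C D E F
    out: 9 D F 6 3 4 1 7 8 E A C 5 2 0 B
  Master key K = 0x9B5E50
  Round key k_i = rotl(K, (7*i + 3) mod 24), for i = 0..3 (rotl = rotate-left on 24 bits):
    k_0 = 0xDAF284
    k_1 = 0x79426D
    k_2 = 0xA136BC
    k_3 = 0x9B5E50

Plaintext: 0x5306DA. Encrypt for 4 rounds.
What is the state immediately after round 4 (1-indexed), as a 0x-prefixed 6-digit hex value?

s_0 = plaintext = 0x5306DA
s_1 = Round(s_0, k_0) = 0x6DA670
s_2 = Round(s_1, k_1) = 0x670508
s_3 = Round(s_2, k_2) = 0x5080B3
s_4 = Round(s_3, k_3) = 0x0B350E

0x0B350E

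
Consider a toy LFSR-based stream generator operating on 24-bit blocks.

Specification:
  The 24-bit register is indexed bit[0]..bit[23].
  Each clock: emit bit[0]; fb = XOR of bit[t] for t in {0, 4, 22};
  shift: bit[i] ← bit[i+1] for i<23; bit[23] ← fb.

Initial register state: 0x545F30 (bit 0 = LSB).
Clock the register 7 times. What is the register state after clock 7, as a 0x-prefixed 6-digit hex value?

0xD4A8BE

reg_0 = 0x545F30
clock 1: out=0, reg = 0x2A2F98
clock 2: out=0, reg = 0x9517CC
clock 3: out=0, reg = 0x4A8BE6
clock 4: out=0, reg = 0xA545F3
clock 5: out=1, reg = 0x52A2F9
clock 6: out=1, reg = 0xA9517C
clock 7: out=0, reg = 0xD4A8BE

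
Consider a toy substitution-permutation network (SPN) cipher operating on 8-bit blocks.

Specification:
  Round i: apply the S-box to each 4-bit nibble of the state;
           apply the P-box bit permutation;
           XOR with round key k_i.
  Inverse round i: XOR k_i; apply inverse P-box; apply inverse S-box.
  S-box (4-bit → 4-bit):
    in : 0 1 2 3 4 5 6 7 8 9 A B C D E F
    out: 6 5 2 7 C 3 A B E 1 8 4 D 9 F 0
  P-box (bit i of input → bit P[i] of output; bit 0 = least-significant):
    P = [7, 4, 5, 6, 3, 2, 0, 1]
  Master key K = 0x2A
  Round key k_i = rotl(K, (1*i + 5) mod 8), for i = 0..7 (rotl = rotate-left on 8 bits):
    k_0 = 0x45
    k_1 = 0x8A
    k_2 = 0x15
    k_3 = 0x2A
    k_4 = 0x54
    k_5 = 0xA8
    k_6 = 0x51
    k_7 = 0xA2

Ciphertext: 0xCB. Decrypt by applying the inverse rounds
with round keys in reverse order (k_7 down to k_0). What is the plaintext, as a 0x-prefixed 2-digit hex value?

s_0 = ciphertext = 0xCB
s_1 = InvRound(s_0, k_7) = 0x14
s_2 = InvRound(s_1, k_6) = 0x0A
s_3 = InvRound(s_2, k_5) = 0xA1
s_4 = InvRound(s_3, k_4) = 0x0E
s_5 = InvRound(s_4, k_3) = 0x2B
s_6 = InvRound(s_5, k_2) = 0x70
s_7 = InvRound(s_6, k_1) = 0xDE
s_8 = InvRound(s_7, k_0) = 0xC5

0xC5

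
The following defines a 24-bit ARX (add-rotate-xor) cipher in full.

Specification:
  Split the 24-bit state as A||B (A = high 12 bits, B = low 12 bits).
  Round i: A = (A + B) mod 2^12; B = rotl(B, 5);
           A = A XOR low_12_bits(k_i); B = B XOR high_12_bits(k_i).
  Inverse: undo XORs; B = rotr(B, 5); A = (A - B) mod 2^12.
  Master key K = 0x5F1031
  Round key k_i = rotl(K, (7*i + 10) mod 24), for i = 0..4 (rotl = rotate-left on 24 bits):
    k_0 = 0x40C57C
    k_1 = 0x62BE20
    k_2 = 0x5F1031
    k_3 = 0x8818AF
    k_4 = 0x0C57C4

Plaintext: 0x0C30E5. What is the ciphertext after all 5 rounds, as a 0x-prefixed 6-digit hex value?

s_0 = plaintext = 0x0C30E5
s_1 = Round(s_0, k_0) = 0x4D48AD
s_2 = Round(s_1, k_1) = 0x3A139A
s_3 = Round(s_2, k_2) = 0x70A6B6
s_4 = Round(s_3, k_3) = 0x56FE4C
s_5 = Round(s_4, k_4) = 0x47F959

0x47F959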